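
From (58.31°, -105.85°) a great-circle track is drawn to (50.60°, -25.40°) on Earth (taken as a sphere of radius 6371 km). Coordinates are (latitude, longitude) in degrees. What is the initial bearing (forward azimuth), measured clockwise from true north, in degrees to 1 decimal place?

63.2°

Δλ = 80.450° = 1.4041 rad.
y = sin Δλ · cos φ₂ = (0.9861)(0.6347) = 0.6259
x = cos φ₁ sin φ₂ − sin φ₁ cos φ₂ cos Δλ = (0.5253)(0.7727) − (0.8509)(0.6347)(0.1659) = 0.3163
θ = atan2(y, x) = 63.19°, so the bearing is 63.2°.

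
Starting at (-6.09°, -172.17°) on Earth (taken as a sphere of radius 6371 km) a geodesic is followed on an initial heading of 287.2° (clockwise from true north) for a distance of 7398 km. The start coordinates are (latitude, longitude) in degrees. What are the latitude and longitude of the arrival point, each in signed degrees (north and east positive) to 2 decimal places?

13.15°, 123.69°

Angular distance δ = d/R = 7398/6371 = 1.16120 rad; initial bearing θ = 5.0126 rad.
sin φ₂ = sin φ₁ cos δ + cos φ₁ sin δ cos θ = (-0.1061)(0.3982) + (0.9944)(0.9173)(0.2957) = 0.2275, so φ₂ = 13.15°.
Δλ = atan2(sin θ sin δ cos φ₁, cos δ − sin φ₁ sin φ₂) = atan2(-0.8713, 0.4224) = -64.138°.
λ₂ = -172.170° − 64.138° = -236.31° → 123.69° after wrapping to (−180°, 180°].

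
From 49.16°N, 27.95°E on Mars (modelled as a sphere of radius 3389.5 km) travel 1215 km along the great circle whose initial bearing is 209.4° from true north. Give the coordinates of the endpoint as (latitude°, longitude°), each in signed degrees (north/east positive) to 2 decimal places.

Angular distance δ = d/R = 1215/3389.5 = 0.35846 rad; initial bearing θ = 3.6547 rad.
sin φ₂ = sin φ₁ cos δ + cos φ₁ sin δ cos θ = (0.7565)(0.9364) + (0.6539)(0.3508)(-0.8712) = 0.5086, so φ₂ = 30.57°.
Δλ = atan2(sin θ sin δ cos φ₁, cos δ − sin φ₁ sin φ₂) = atan2(-0.1126, 0.5517) = -11.538°.
λ₂ = 27.950° − 11.538° = 16.41°.

30.57°, 16.41°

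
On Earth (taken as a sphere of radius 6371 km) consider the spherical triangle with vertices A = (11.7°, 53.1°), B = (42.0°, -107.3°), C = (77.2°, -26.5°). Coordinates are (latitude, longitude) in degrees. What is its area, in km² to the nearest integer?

Side lengths (central angles): a = 0.8246, b = 1.3316, c = 2.1530 rad; semiperimeter s = 2.1546.
By l'Huilier's theorem, tan(E/4) = √[tan(s/2) tan((s−a)/2) tan((s−b)/2) tan((s−c)/2)], giving spherical excess E = 0.0912 rad.
Area = E·R² = 0.0912 × (6371)² ≈ 3700454 km².

3700454 km²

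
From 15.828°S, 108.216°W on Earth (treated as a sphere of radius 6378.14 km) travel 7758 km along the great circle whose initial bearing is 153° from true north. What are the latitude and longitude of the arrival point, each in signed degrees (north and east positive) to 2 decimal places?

-63.97°, -32.20°

Angular distance δ = d/R = 7758/6378.14 = 1.21634 rad; initial bearing θ = 2.6704 rad.
sin φ₂ = sin φ₁ cos δ + cos φ₁ sin δ cos θ = (-0.2728)(0.3471) + (0.9621)(0.9378)(-0.8910) = -0.8986, so φ₂ = -63.97°.
Δλ = atan2(sin θ sin δ cos φ₁, cos δ − sin φ₁ sin φ₂) = atan2(0.4096, 0.1020) = 76.019°.
λ₂ = -108.216° + 76.019° = -32.20°.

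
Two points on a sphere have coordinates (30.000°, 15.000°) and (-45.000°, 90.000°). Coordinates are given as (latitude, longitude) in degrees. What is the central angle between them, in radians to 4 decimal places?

With latitudes φ₁ = 30.000°, φ₂ = -45.000° and longitude difference Δλ = 75.000°:
Haversine: a = sin²(Δφ/2) + cos φ₁ cos φ₂ sin²(Δλ/2) = 0.3706 + (0.8660)(0.7071)(0.3706) = 0.59753.
Central angle c = 2·arcsin(√a) = 1.76711 rad.
So the angular separation is 1.7671 rad.

1.7671 rad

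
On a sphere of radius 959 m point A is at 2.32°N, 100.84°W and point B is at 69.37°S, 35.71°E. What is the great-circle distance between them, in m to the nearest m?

1792 m

Let φ₁ = 0.0405 rad, φ₂ = -1.2107 rad, and Δλ = 2.3832 rad.
Haversine: a = sin²(Δφ/2) + cos φ₁ cos φ₂ sin²(Δλ/2) = 0.3429 + (0.9992)(0.3523)(0.8630) = 0.64673.
Central angle c = 2·arcsin(√a) = 1.86864 rad.
Distance = R·c = 959 × 1.8686 ≈ 1792 m.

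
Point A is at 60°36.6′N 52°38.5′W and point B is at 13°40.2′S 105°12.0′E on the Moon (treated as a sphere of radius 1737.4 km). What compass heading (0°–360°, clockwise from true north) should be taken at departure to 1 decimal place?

28.7°

With φ₁ = 1.0578, φ₂ = -0.2386, Δλ = 2.7549 rad, the forward-azimuth formula gives
θ = atan2( sin Δλ cos φ₂ , cos φ₁ sin φ₂ − sin φ₁ cos φ₂ cos Δλ ) = atan2(0.3665, 0.6681) = 28.75°.
So the initial bearing is 28.7°.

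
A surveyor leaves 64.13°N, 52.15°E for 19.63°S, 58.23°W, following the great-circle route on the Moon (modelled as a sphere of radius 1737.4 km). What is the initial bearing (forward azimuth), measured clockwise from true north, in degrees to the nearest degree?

Δλ = -110.380° = -1.9265 rad.
y = sin Δλ · cos φ₂ = (-0.9374)(0.9419) = -0.8829
x = cos φ₁ sin φ₂ − sin φ₁ cos φ₂ cos Δλ = (0.4363)(-0.3359) − (0.8998)(0.9419)(-0.3482) = 0.1486
θ = atan2(y, x) = -80.45°; adding 360° gives 280°.

280°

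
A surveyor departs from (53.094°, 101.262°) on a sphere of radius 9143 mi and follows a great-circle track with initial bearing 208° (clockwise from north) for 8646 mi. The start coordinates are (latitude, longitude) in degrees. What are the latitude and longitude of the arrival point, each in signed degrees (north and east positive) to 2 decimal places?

2.18°, 78.87°

Angular distance δ = d/R = 8646/9143 = 0.94564 rad; initial bearing θ = 3.6303 rad.
sin φ₂ = sin φ₁ cos δ + cos φ₁ sin δ cos θ = (0.7996)(0.5852) + (0.6005)(0.8109)(-0.8829) = 0.0380, so φ₂ = 2.18°.
Δλ = atan2(sin θ sin δ cos φ₁, cos δ − sin φ₁ sin φ₂) = atan2(-0.2286, 0.5548) = -22.393°.
λ₂ = 101.262° − 22.393° = 78.87°.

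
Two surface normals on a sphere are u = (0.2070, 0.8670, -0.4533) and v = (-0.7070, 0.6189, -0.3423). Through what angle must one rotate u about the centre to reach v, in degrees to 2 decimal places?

56.95°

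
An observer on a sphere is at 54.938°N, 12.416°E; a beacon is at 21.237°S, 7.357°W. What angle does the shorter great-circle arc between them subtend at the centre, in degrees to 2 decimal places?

Let φ₁ = 0.9588 rad, φ₂ = -0.3707 rad, and Δλ = -0.3451 rad.
Haversine: a = sin²(Δφ/2) + cos φ₁ cos φ₂ sin²(Δλ/2) = 0.3805 + (0.5745)(0.9321)(0.0295) = 0.39631.
Central angle c = 2·arcsin(√a) = 1.36189 rad.
So the angular separation is 78.03°.

78.03°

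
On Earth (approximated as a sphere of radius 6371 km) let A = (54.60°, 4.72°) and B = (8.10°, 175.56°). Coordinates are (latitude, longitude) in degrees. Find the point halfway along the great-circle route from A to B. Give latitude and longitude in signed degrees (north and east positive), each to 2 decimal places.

65.87°, 163.12°

The central angle between A and B is δ = 2.0391 rad.
With f = 0.5, the slerp weights are sin((1−f)δ)/sin δ = 0.9546 and sin(fδ)/sin δ = 0.9546.
Weighted sum of the unit vectors: (0.9546)·(0.5773,0.0477,0.8151) + (0.9546)·(-0.9871,0.0766,0.1409) = (-0.3911, 0.1187, 0.9126).
Converting back: φ = atan2(z, √(x²+y²)) = 65.87°, λ = atan2(y, x) = 163.12°.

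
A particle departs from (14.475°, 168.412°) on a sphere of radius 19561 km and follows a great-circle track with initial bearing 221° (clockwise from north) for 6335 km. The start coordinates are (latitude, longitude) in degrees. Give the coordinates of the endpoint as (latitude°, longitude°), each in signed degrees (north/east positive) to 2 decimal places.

0.25°, 156.36°

Angular distance δ = d/R = 6335/19561 = 0.32386 rad; initial bearing θ = 3.8572 rad.
sin φ₂ = sin φ₁ cos δ + cos φ₁ sin δ cos θ = (0.2500)(0.9480) + (0.9683)(0.3182)(-0.7547) = 0.0044, so φ₂ = 0.25°.
Δλ = atan2(sin θ sin δ cos φ₁, cos δ − sin φ₁ sin φ₂) = atan2(-0.2021, 0.9469) = -12.051°.
λ₂ = 168.412° − 12.051° = 156.36°.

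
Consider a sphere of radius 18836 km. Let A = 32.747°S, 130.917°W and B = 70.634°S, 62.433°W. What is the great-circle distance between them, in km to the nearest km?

Let φ₁ = -0.5715 rad, φ₂ = -1.2328 rad, and Δλ = 1.1953 rad.
Haversine: a = sin²(Δφ/2) + cos φ₁ cos φ₂ sin²(Δλ/2) = 0.1054 + (0.8411)(0.3316)(0.3166) = 0.19369.
Central angle c = 2·arcsin(√a) = 0.91143 rad.
Distance = R·c = 18836 × 0.9114 ≈ 17168 km.

17168 km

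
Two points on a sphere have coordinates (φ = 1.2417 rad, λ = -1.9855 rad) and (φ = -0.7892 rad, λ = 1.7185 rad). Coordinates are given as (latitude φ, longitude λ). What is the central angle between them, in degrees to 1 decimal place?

149.8°

With latitudes φ₁ = 71.144°, φ₂ = -45.218° and longitude difference Δλ = -147.776°:
cos c = sin φ₁ sin φ₂ + cos φ₁ cos φ₂ cos Δλ = (0.9463)(-0.7098) + (0.3232)(0.7044)(-0.8460) = -0.86429,
so c = arccos(-0.86429) = 2.61454 rad.
So the angular separation is 149.8°.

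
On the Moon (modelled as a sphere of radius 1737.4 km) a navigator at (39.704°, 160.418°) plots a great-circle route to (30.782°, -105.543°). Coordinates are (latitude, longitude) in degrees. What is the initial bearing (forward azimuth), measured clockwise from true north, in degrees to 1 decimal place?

Δλ = 94.039° = 1.6413 rad.
y = sin Δλ · cos φ₂ = (0.9975)(0.8591) = 0.8570
x = cos φ₁ sin φ₂ − sin φ₁ cos φ₂ cos Δλ = (0.7694)(0.5118) − (0.6388)(0.8591)(-0.0704) = 0.4324
θ = atan2(y, x) = 63.23°, so the bearing is 63.2°.

63.2°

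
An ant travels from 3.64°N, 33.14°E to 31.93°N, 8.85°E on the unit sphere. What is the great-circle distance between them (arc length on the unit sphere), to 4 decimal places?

0.6341

Let φ₁ = 0.0635 rad, φ₂ = 0.5573 rad, and Δλ = -0.4239 rad.
cos c = sin φ₁ sin φ₂ + cos φ₁ cos φ₂ cos Δλ = (0.0635)(0.5289) + (0.9980)(0.8487)(0.9115) = 0.80558,
so c = arccos(0.80558) = 0.63414 rad.
On the unit sphere the arc length equals the central angle: 0.6341.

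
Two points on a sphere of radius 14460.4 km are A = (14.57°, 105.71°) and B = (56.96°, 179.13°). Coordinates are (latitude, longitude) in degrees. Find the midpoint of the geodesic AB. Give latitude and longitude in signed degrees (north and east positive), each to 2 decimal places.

Central angle δ = 1.2010 rad. Interpolating on the sphere with fraction f = 0.5:
P = [sin((1−f)δ)·A + sin(fδ)·B] / sin δ = 0.6060·A + 0.6060·B in Cartesian coordinates,
giving P = (-0.4892, 0.5696, 0.6605), i.e. latitude 41.34°, longitude 130.66°.

41.34°, 130.66°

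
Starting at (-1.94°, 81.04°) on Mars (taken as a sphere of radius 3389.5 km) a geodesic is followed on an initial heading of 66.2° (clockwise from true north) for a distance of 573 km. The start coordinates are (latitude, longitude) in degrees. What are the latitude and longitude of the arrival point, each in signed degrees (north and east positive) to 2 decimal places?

Angular distance δ = d/R = 573/3389.5 = 0.16905 rad; initial bearing θ = 1.1554 rad.
sin φ₂ = sin φ₁ cos δ + cos φ₁ sin δ cos θ = (-0.0339)(0.9857) + (0.9994)(0.1682)(0.4035) = 0.0345, so φ₂ = 1.98°.
Δλ = atan2(sin θ sin δ cos φ₁, cos δ − sin φ₁ sin φ₂) = atan2(0.1539, 0.9869) = 8.861°.
λ₂ = 81.040° + 8.861° = 89.90°.

1.98°, 89.90°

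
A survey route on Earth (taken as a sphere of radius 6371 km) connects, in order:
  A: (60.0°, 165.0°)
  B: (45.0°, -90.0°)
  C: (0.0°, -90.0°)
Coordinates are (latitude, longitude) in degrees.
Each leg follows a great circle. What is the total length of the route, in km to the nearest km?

11521 km

Leg A→B: central angle 1.0229 rad, distance 6517.1 km.
Leg B→C: central angle 0.7854 rad, distance 5003.8 km.
Total: 6517.1 + 5003.8 ≈ 11521 km.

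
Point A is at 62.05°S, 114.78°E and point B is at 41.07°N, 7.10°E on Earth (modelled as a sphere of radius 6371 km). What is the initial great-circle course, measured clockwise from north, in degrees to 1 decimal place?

Δλ = -107.680° = -1.8794 rad.
y = sin Δλ · cos φ₂ = (-0.9528)(0.7539) = -0.7183
x = cos φ₁ sin φ₂ − sin φ₁ cos φ₂ cos Δλ = (0.4687)(0.6570) − (-0.8834)(0.7539)(-0.3037) = 0.1057
θ = atan2(y, x) = -81.63°; adding 360° gives 278.4°.

278.4°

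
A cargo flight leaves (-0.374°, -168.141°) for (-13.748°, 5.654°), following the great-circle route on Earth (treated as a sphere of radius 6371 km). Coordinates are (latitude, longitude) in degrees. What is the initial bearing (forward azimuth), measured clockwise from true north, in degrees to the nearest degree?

With φ₁ = -0.0065, φ₂ = -0.2399, Δλ = 3.0333 rad, the forward-azimuth formula gives
θ = atan2( sin Δλ cos φ₂ , cos φ₁ sin φ₂ − sin φ₁ cos φ₂ cos Δλ ) = atan2(0.1050, -0.2440) = 156.71°.
So the initial bearing is 157°.

157°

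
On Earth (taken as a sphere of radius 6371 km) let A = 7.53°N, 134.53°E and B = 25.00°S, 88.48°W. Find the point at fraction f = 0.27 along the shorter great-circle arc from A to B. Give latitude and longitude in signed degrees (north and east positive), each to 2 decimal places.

-10.04°, 166.74°

The central angle between A and B is δ = 2.3637 rad.
With f = 0.27, the slerp weights are sin((1−f)δ)/sin δ = 1.4079 and sin(fδ)/sin δ = 0.8489.
Weighted sum of the unit vectors: (1.4079)·(-0.6952,0.7067,0.1310) + (0.8489)·(0.0240,-0.9060,-0.4226) = (-0.9584, 0.2259, -0.1743).
Converting back: φ = atan2(z, √(x²+y²)) = -10.04°, λ = atan2(y, x) = 166.74°.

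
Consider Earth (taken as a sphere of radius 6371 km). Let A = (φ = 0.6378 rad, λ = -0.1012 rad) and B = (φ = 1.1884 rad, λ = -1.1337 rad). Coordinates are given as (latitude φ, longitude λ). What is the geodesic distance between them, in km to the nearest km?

Let φ₁ = 0.6378 rad, φ₂ = 1.1884 rad, and Δλ = -1.0325 rad.
cos c = sin φ₁ sin φ₂ + cos φ₁ cos φ₂ cos Δλ = (0.5954)(0.9278) + (0.8034)(0.3731)(0.5127) = 0.70612,
so c = arccos(0.70612) = 0.78680 rad.
Distance = R·c = 6371 × 0.7868 ≈ 5013 km.

5013 km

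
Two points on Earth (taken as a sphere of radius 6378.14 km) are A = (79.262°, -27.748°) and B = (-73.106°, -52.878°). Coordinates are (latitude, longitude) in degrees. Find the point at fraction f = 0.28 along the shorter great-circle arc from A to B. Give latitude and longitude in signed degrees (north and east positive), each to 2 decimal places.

Central angle δ = 2.6705 rad. Interpolating on the sphere with fraction f = 0.28:
P = [sin((1−f)δ)·A + sin(fδ)·B] / sin δ = 2.0682·A + 1.4982·B in Cartesian coordinates,
giving P = (0.6038, -0.5266, 0.5985), i.e. latitude 36.76°, longitude -41.09°.

36.76°, -41.09°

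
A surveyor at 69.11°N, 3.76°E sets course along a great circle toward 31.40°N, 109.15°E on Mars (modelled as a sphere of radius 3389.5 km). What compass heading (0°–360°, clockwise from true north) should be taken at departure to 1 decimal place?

64.2°

Δλ = 105.390° = 1.8394 rad.
y = sin Δλ · cos φ₂ = (0.9641)(0.8536) = 0.8229
x = cos φ₁ sin φ₂ − sin φ₁ cos φ₂ cos Δλ = (0.3566)(0.5210) − (0.9343)(0.8536)(-0.2654) = 0.3974
θ = atan2(y, x) = 64.22°, so the bearing is 64.2°.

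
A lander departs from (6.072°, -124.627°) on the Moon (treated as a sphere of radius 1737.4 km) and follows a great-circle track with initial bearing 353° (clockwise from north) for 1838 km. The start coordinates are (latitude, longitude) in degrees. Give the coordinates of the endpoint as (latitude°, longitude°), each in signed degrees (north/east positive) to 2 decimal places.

65.77°, -139.62°

Angular distance δ = d/R = 1838/1737.4 = 1.05790 rad; initial bearing θ = 6.1610 rad.
sin φ₂ = sin φ₁ cos δ + cos φ₁ sin δ cos θ = (0.1058)(0.4907) + (0.9944)(0.8713)(0.9925) = 0.9119, so φ₂ = 65.77°.
Δλ = atan2(sin θ sin δ cos φ₁, cos δ − sin φ₁ sin φ₂) = atan2(-0.1056, 0.3942) = -14.994°.
λ₂ = -124.627° − 14.994° = -139.62°.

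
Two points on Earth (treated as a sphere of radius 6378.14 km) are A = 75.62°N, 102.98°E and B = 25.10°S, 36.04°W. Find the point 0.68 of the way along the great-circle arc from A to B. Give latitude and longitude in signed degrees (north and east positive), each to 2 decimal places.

14.36°, -28.39°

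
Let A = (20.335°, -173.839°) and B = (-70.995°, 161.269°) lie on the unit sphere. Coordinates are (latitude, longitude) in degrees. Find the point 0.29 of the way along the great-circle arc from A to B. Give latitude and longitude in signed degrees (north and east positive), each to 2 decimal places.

-6.39°, -177.43°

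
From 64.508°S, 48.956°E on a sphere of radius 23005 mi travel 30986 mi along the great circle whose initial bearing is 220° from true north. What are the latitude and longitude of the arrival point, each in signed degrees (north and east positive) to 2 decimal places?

Angular distance δ = d/R = 30986/23005 = 1.34692 rad; initial bearing θ = 3.8397 rad.
sin φ₂ = sin φ₁ cos δ + cos φ₁ sin δ cos θ = (-0.9026)(0.2220) + (0.4304)(0.9750)(-0.7660) = -0.5219, so φ₂ = -31.46°.
Δλ = atan2(sin θ sin δ cos φ₁, cos δ − sin φ₁ sin φ₂) = atan2(-0.2697, -0.2490) = -132.716°.
λ₂ = 48.956° − 132.716° = -83.76°.

-31.46°, -83.76°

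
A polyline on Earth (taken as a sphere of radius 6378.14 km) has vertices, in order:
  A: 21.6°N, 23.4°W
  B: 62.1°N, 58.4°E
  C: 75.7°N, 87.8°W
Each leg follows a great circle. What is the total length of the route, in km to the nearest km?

Leg A→B: central angle 1.1730 rad, distance 7481.5 km.
Leg B→C: central angle 0.7070 rad, distance 4509.1 km.
Total: 7481.5 + 4509.1 ≈ 11991 km.

11991 km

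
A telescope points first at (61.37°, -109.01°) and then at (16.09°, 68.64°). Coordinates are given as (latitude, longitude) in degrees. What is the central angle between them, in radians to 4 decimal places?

1.7893 rad

In radians: φ₁ = 1.0711, φ₂ = 0.2808, Δλ = 177.650° = 3.1006 rad.
cos c = sin φ₁ sin φ₂ + cos φ₁ cos φ₂ cos Δλ = (0.8777)(0.2771) + (0.4792)(0.9608)(-0.9992) = -0.21673,
so c = arccos(-0.21673) = 1.78926 rad.
So the angular separation is 1.7893 rad.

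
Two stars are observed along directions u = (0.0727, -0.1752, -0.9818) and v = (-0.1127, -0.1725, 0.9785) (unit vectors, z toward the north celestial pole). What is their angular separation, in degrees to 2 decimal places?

u·v = -0.9387; |u| = 1.0000, |v| = 1.0000.
cos θ = (u·v)/(|u||v|) = -0.9387, so θ = 159.84°.

159.84°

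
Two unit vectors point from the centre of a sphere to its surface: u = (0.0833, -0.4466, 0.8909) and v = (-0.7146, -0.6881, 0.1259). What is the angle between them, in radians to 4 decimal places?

1.2026 rad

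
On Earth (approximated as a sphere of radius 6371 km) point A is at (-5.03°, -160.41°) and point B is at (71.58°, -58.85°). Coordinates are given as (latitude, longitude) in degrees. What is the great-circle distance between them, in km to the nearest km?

10943 km

In radians: φ₁ = -0.0878, φ₂ = 1.2493, Δλ = 101.560° = 1.7726 rad.
Haversine: a = sin²(Δφ/2) + cos φ₁ cos φ₂ sin²(Δλ/2) = 0.3842 + (0.9961)(0.3160)(0.6002) = 0.57313.
Central angle c = 2·arcsin(√a) = 1.71758 rad.
Distance = R·c = 6371 × 1.7176 ≈ 10943 km.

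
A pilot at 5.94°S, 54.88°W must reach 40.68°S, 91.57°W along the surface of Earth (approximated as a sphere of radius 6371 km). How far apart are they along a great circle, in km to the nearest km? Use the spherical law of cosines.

In radians: φ₁ = -0.1037, φ₂ = -0.7100, Δλ = -36.690° = -0.6404 rad.
cos c = sin φ₁ sin φ₂ + cos φ₁ cos φ₂ cos Δλ = (-0.1035)(-0.6518) + (0.9946)(0.7584)(0.8019) = 0.67231,
so c = arccos(0.67231) = 0.83348 rad.
Distance = R·c = 6371 × 0.8335 ≈ 5310 km.

5310 km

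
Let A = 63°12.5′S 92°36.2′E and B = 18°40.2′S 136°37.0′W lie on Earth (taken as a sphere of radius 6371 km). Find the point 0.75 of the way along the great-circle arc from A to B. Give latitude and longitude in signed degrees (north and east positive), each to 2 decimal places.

-39.44°, -146.31°

Central angle δ = 1.5640 rad. Interpolating on the sphere with fraction f = 0.75:
P = [sin((1−f)δ)·A + sin(fδ)·B] / sin δ = 0.3811·A + 0.9219·B in Cartesian coordinates,
giving P = (-0.6426, -0.4283, -0.6353), i.e. latitude -39.44°, longitude -146.31°.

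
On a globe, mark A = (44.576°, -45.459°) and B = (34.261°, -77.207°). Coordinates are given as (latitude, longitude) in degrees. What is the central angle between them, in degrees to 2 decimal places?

26.40°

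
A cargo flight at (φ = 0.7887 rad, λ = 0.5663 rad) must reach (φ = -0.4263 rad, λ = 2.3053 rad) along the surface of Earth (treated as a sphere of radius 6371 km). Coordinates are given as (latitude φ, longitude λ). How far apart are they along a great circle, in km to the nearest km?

12635 km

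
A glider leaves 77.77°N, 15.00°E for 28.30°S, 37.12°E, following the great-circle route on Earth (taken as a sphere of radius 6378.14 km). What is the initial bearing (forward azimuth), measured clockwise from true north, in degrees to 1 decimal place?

159.7°

With φ₁ = 1.3573, φ₂ = -0.4939, Δλ = 0.3861 rad, the forward-azimuth formula gives
θ = atan2( sin Δλ cos φ₂ , cos φ₁ sin φ₂ − sin φ₁ cos φ₂ cos Δλ ) = atan2(0.3315, -0.8976) = 159.73°.
So the initial bearing is 159.7°.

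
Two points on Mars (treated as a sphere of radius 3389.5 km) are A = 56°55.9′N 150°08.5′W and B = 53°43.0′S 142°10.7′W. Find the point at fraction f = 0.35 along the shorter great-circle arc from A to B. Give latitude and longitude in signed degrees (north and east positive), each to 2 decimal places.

18.22°, -146.82°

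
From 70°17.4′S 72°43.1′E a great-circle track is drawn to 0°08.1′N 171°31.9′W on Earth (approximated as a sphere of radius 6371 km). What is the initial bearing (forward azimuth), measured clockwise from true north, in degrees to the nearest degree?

Δλ = 115.750° = 2.0202 rad.
y = sin Δλ · cos φ₂ = (0.9007)(1.0000) = 0.9007
x = cos φ₁ sin φ₂ − sin φ₁ cos φ₂ cos Δλ = (0.3373)(0.0024) − (-0.9414)(1.0000)(-0.4344) = -0.4082
θ = atan2(y, x) = 114.38°, so the bearing is 114°.

114°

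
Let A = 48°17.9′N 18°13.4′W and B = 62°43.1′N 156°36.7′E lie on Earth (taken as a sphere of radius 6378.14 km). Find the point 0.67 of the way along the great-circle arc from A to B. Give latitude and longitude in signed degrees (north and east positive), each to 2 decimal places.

Central angle δ = 1.2027 rad. Interpolating on the sphere with fraction f = 0.67:
P = [sin((1−f)δ)·A + sin(fδ)·B] / sin δ = 0.4143·A + 0.7732·B in Cartesian coordinates,
giving P = (-0.0635, 0.0545, 0.9965), i.e. latitude 85.20°, longitude 139.36°.

85.20°, 139.36°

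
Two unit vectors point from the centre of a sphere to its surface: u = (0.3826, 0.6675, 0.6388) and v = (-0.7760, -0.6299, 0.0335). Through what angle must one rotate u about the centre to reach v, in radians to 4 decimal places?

2.3405 rad

u·v = -0.6960; |u| = 1.0000, |v| = 1.0000.
cos θ = (u·v)/(|u||v|) = -0.6959, so θ = 2.3405 rad.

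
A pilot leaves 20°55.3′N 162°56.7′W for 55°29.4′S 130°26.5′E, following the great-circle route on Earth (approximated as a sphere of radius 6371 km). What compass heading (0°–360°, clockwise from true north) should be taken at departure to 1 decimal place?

With φ₁ = 0.3652, φ₂ = -0.9685, Δλ = -1.1626 rad, the forward-azimuth formula gives
θ = atan2( sin Δλ cos φ₂ , cos φ₁ sin φ₂ − sin φ₁ cos φ₂ cos Δλ ) = atan2(-0.5200, -0.8500) = -148.54°.
Adding 360° brings this into [0°, 360°): 211.5°.

211.5°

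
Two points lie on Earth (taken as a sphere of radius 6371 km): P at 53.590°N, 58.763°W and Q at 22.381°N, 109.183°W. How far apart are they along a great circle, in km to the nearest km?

With latitudes φ₁ = 53.590°, φ₂ = 22.381° and longitude difference Δλ = -50.420°:
cos c = sin φ₁ sin φ₂ + cos φ₁ cos φ₂ cos Δλ = (0.8048)(0.3808) + (0.5936)(0.9247)(0.6372) = 0.65614,
so c = arccos(0.65614) = 0.85511 rad.
Distance = R·c = 6371 × 0.8551 ≈ 5448 km.

5448 km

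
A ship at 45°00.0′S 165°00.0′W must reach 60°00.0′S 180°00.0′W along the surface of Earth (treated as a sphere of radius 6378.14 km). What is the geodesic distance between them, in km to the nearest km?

Let φ₁ = -0.7854 rad, φ₂ = -1.0472 rad, and Δλ = -0.2618 rad.
cos c = sin φ₁ sin φ₂ + cos φ₁ cos φ₂ cos Δλ = (-0.7071)(-0.8660) + (0.7071)(0.5000)(0.9659) = 0.95388,
so c = arccos(0.95388) = 0.30489 rad.
Distance = R·c = 6378.14 × 0.3049 ≈ 1945 km.

1945 km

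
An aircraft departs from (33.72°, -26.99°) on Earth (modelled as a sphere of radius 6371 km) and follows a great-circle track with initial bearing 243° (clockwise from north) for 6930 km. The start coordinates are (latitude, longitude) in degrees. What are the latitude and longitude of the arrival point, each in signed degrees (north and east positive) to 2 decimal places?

Angular distance δ = d/R = 6930/6371 = 1.08774 rad; initial bearing θ = 4.2412 rad.
sin φ₂ = sin φ₁ cos δ + cos φ₁ sin δ cos θ = (0.5551)(0.4645) + (0.8318)(0.8856)(-0.4540) = -0.0766, so φ₂ = -4.39°.
Δλ = atan2(sin θ sin δ cos φ₁, cos δ − sin φ₁ sin φ₂) = atan2(-0.6563, 0.5070) = -52.315°.
λ₂ = -26.990° − 52.315° = -79.30°.

-4.39°, -79.30°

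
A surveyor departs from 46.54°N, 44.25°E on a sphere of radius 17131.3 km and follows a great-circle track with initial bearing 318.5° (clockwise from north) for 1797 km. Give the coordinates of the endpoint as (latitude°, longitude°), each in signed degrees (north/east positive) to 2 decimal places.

50.88°, 37.94°

Angular distance δ = d/R = 1797/17131.3 = 0.10490 rad; initial bearing θ = 5.5589 rad.
sin φ₂ = sin φ₁ cos δ + cos φ₁ sin δ cos θ = (0.7259)(0.9945) + (0.6878)(0.1047)(0.7490) = 0.7758, so φ₂ = 50.88°.
Δλ = atan2(sin θ sin δ cos φ₁, cos δ − sin φ₁ sin φ₂) = atan2(-0.0477, 0.4314) = -6.313°.
λ₂ = 44.250° − 6.313° = 37.94°.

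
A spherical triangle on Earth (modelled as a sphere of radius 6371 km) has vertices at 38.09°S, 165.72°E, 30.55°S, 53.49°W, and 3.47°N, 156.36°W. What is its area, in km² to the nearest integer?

48829581 km²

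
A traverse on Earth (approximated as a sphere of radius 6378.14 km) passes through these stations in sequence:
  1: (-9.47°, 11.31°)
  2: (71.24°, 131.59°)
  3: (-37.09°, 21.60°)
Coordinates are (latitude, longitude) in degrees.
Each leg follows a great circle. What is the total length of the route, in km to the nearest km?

26673 km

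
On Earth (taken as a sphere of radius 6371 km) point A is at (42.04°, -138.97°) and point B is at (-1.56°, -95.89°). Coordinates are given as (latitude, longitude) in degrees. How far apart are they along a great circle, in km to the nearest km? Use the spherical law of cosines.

6494 km

With latitudes φ₁ = 42.040°, φ₂ = -1.560° and longitude difference Δλ = 43.080°:
cos c = sin φ₁ sin φ₂ + cos φ₁ cos φ₂ cos Δλ = (0.6696)(-0.0272) + (0.7427)(0.9996)(0.7304) = 0.52402,
so c = arccos(0.52402) = 1.01923 rad.
Distance = R·c = 6371 × 1.0192 ≈ 6494 km.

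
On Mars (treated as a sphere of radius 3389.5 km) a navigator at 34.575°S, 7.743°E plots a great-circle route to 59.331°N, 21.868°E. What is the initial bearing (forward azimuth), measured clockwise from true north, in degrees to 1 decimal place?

Δλ = 14.125° = 0.2465 rad.
y = sin Δλ · cos φ₂ = (0.2440)(0.5101) = 0.1245
x = cos φ₁ sin φ₂ − sin φ₁ cos φ₂ cos Δλ = (0.8234)(0.8601) − (-0.5675)(0.5101)(0.9698) = 0.9889
θ = atan2(y, x) = 7.17°, so the bearing is 7.2°.

7.2°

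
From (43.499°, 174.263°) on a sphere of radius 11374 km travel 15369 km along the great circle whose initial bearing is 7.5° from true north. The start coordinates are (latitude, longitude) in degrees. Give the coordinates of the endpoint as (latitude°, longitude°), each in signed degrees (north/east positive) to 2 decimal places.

Angular distance δ = d/R = 15369/11374 = 1.35124 rad; initial bearing θ = 0.1309 rad.
sin φ₂ = sin φ₁ cos δ + cos φ₁ sin δ cos θ = (0.6883)(0.2178) + (0.7254)(0.9760)(0.9914) = 0.8518, so φ₂ = 58.41°.
Δλ = atan2(sin θ sin δ cos φ₁, cos δ − sin φ₁ sin φ₂) = atan2(0.0924, -0.3686) = 165.924°.
λ₂ = 174.263° + 165.924° = 340.19° → -19.81° after wrapping to (−180°, 180°].

58.41°, -19.81°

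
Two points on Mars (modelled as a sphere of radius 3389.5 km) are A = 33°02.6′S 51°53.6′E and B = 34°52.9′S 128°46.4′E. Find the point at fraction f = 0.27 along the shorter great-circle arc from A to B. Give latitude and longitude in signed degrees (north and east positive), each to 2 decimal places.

Central angle δ = 1.0839 rad. Interpolating on the sphere with fraction f = 0.27:
P = [sin((1−f)δ)·A + sin(fδ)·B] / sin δ = 0.8047·A + 0.3264·B in Cartesian coordinates,
giving P = (0.2486, 0.7396, -0.6255), i.e. latitude -38.72°, longitude 71.42°.

-38.72°, 71.42°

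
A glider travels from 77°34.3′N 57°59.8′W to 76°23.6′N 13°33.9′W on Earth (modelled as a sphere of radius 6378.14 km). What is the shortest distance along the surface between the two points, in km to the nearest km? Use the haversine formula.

With latitudes φ₁ = 77.572°, φ₂ = 76.393° and longitude difference Δλ = 44.432°:
Haversine: a = sin²(Δφ/2) + cos φ₁ cos φ₂ sin²(Δλ/2) = 0.0001 + (0.2152)(0.2353)(0.1430) = 0.00734.
Central angle c = 2·arcsin(√a) = 0.17160 rad.
Distance = R·c = 6378.14 × 0.1716 ≈ 1095 km.

1095 km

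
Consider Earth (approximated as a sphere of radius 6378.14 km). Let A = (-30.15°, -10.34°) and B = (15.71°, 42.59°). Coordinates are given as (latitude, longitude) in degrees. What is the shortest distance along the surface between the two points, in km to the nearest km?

7630 km

Let φ₁ = -0.5262 rad, φ₂ = 0.2742 rad, and Δλ = 0.9238 rad.
cos c = sin φ₁ sin φ₂ + cos φ₁ cos φ₂ cos Δλ = (-0.5023)(0.2708) + (0.8647)(0.9626)(0.6028) = 0.36577,
so c = arccos(0.36577) = 1.19633 rad.
Distance = R·c = 6378.14 × 1.1963 ≈ 7630 km.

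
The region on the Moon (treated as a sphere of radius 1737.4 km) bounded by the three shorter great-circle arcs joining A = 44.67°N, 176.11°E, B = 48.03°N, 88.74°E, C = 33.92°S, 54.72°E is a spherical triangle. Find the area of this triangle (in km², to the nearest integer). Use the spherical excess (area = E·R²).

Side lengths (central angles): a = 1.5257, b = 2.3458, c = 0.9950 rad; semiperimeter s = 2.4332.
By l'Huilier's theorem, tan(E/4) = √[tan(s/2) tan((s−a)/2) tan((s−b)/2) tan((s−c)/2)], giving spherical excess E = 0.8845 rad.
Area = E·R² = 0.8845 × (1737.4)² ≈ 2669943 km².

2669943 km²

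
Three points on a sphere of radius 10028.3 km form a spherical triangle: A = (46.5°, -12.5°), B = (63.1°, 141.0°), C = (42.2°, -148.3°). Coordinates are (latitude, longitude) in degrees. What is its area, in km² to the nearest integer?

56935267 km²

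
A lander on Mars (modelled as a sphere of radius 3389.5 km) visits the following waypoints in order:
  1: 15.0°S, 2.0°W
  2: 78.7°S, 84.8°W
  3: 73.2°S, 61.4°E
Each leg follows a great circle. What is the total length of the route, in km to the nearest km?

5963 km

Leg 1→2: central angle 1.2896 rad, distance 4371.0 km.
Leg 2→3: central angle 0.4697 rad, distance 1592.1 km.
Total: 4371.0 + 1592.1 ≈ 5963 km.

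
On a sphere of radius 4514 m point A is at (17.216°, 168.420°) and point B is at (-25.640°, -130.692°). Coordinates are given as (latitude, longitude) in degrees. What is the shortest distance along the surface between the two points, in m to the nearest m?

5758 m

Let φ₁ = 0.3005 rad, φ₂ = -0.4475 rad, and Δλ = 1.0627 rad.
Haversine: a = sin²(Δφ/2) + cos φ₁ cos φ₂ sin²(Δλ/2) = 0.1335 + (0.9552)(0.9015)(0.2567) = 0.35456.
Central angle c = 2·arcsin(√a) = 1.27564 rad.
Distance = R·c = 4514 × 1.2756 ≈ 5758 m.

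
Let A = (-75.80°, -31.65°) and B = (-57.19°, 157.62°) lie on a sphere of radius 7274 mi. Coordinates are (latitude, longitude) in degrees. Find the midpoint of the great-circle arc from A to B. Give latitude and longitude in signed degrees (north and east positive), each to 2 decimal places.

-80.52°, 165.13°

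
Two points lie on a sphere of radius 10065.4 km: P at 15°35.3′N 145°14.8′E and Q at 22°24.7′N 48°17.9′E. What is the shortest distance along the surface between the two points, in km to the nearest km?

Let φ₁ = 0.2721 rad, φ₂ = 0.3912 rad, and Δλ = -1.6921 rad.
Haversine: a = sin²(Δφ/2) + cos φ₁ cos φ₂ sin²(Δλ/2) = 0.0035 + (0.9632)(0.9245)(0.5605) = 0.50263.
Central angle c = 2·arcsin(√a) = 1.57607 rad.
Distance = R·c = 10065.4 × 1.5761 ≈ 15864 km.

15864 km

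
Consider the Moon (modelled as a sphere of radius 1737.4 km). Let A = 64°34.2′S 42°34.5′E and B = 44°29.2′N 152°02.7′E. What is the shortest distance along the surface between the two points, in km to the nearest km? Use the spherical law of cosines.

4164 km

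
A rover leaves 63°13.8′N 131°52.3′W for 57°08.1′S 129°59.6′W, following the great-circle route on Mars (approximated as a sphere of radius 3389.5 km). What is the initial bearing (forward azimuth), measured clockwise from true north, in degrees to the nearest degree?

179°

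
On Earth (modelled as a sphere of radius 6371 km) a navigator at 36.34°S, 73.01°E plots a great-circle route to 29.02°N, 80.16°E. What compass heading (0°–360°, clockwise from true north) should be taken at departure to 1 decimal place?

6.9°

Δλ = 7.150° = 0.1248 rad.
y = sin Δλ · cos φ₂ = (0.1245)(0.8745) = 0.1088
x = cos φ₁ sin φ₂ − sin φ₁ cos φ₂ cos Δλ = (0.8055)(0.4851) − (-0.5926)(0.8745)(0.9922) = 0.9049
θ = atan2(y, x) = 6.86°, so the bearing is 6.9°.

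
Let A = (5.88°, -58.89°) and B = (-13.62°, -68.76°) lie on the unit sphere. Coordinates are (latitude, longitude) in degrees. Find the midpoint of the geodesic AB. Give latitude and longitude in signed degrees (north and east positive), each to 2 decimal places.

-3.88°, -63.77°

The central angle between A and B is δ = 0.3809 rad.
With f = 0.5, the slerp weights are sin((1−f)δ)/sin δ = 0.5092 and sin(fδ)/sin δ = 0.5092.
Weighted sum of the unit vectors: (0.5092)·(0.5140,-0.8517,0.1024) + (0.5092)·(0.3521,-0.9059,-0.2355) = (0.4410, -0.8949, -0.0677).
Converting back: φ = atan2(z, √(x²+y²)) = -3.88°, λ = atan2(y, x) = -63.77°.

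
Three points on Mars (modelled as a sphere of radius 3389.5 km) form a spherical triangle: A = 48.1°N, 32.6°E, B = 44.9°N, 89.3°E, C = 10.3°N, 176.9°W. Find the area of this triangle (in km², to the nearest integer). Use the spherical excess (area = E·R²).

Side lengths (central angles): a = 1.4907, b = 2.0251, c = 0.6679 rad; semiperimeter s = 2.0918.
By l'Huilier's theorem, tan(E/4) = √[tan(s/2) tan((s−a)/2) tan((s−b)/2) tan((s−c)/2)], giving spherical excess E = 0.4943 rad.
Area = E·R² = 0.4943 × (3389.5)² ≈ 5679169 km².

5679169 km²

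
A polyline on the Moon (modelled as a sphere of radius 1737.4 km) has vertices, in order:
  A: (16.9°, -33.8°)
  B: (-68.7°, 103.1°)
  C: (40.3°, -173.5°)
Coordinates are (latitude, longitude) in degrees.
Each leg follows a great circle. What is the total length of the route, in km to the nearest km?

Leg A→B: central angle 2.1231 rad, distance 3688.6 km.
Leg B→C: central angle 2.1782 rad, distance 3784.5 km.
Total: 3688.6 + 3784.5 ≈ 7473 km.

7473 km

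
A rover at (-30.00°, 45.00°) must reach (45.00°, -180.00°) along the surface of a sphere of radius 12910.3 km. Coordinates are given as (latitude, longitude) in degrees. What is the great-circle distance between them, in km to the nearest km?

31966 km

In radians: φ₁ = -0.5236, φ₂ = 0.7854, Δλ = 135.000° = 2.3562 rad.
Haversine: a = sin²(Δφ/2) + cos φ₁ cos φ₂ sin²(Δλ/2) = 0.3706 + (0.8660)(0.7071)(0.8536) = 0.89328.
Central angle c = 2·arcsin(√a) = 2.47602 rad.
Distance = R·c = 12910.3 × 2.4760 ≈ 31966 km.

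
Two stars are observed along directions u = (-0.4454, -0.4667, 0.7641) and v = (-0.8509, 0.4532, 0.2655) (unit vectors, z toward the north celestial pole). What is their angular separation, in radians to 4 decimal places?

u·v = 0.3704; |u| = 1.0000, |v| = 1.0000.
cos θ = (u·v)/(|u||v|) = 0.3704, so θ = 1.1914 rad.

1.1914 rad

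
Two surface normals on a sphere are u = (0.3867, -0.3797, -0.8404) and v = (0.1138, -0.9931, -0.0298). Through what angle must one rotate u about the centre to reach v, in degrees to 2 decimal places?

u·v = 0.4461; |u| = 1.0000, |v| = 1.0000.
cos θ = (u·v)/(|u||v|) = 0.4461, so θ = 63.51°.

63.51°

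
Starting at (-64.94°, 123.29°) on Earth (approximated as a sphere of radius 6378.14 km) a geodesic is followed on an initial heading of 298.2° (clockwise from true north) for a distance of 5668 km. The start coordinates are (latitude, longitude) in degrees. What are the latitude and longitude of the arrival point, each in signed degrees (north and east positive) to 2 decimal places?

Angular distance δ = d/R = 5668/6378.14 = 0.88866 rad; initial bearing θ = 5.2046 rad.
sin φ₂ = sin φ₁ cos δ + cos φ₁ sin δ cos θ = (-0.9059)(0.6305) + (0.4236)(0.7762)(0.4726) = -0.4157, so φ₂ = -24.57°.
Δλ = atan2(sin θ sin δ cos φ₁, cos δ − sin φ₁ sin φ₂) = atan2(-0.2898, 0.2539) = -48.779°.
λ₂ = 123.290° − 48.779° = 74.51°.

-24.57°, 74.51°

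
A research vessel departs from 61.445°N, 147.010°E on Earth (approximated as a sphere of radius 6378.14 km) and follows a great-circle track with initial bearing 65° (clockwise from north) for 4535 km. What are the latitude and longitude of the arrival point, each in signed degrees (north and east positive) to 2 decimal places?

52.88°, -134.45°

Angular distance δ = d/R = 4535/6378.14 = 0.71102 rad; initial bearing θ = 1.1345 rad.
sin φ₂ = sin φ₁ cos δ + cos φ₁ sin δ cos θ = (0.8784)(0.7577) + (0.4780)(0.6526)(0.4226) = 0.7974, so φ₂ = 52.88°.
Δλ = atan2(sin θ sin δ cos φ₁, cos δ − sin φ₁ sin φ₂) = atan2(0.2827, 0.0573) = 78.538°.
λ₂ = 147.010° + 78.538° = 225.55° → -134.45° after wrapping to (−180°, 180°].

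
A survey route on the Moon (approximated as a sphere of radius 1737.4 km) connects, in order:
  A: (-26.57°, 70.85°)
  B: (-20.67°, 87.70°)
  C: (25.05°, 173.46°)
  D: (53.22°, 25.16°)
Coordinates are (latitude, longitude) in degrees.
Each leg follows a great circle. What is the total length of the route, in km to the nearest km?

Leg A→B: central angle 0.2881 rad, distance 500.6 km.
Leg B→C: central angle 1.6577 rad, distance 2880.1 km.
Leg C→D: central angle 1.6935 rad, distance 2942.3 km.
Total: 500.6 + 2880.1 + 2942.3 ≈ 6323 km.

6323 km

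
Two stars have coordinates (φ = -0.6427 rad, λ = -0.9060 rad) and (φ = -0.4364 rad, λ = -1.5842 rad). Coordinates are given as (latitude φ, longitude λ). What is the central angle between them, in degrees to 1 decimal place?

35.1°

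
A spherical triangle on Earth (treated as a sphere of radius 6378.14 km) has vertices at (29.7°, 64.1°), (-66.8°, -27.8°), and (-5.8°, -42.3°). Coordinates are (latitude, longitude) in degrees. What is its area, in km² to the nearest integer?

67427775 km²

Side lengths (central angles): a = 1.0789, b = 1.8693, c = 2.0564 rad; semiperimeter s = 2.5023.
By l'Huilier's theorem, tan(E/4) = √[tan(s/2) tan((s−a)/2) tan((s−b)/2) tan((s−c)/2)], giving spherical excess E = 1.6575 rad.
Area = E·R² = 1.6575 × (6378.14)² ≈ 67427775 km².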